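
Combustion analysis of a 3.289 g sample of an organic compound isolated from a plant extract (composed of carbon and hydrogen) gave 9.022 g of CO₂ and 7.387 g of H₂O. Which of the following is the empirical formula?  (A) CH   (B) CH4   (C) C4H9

(B) CH4

mol C = 9.022 g CO₂ ÷ 44.009 g/mol = 0.20500 mol
mol H = 2 × 7.387 g H₂O ÷ 18.015 g/mol = 0.82009 mol
Divide by the smallest (0.20500 mol): C 1.000, H 4.000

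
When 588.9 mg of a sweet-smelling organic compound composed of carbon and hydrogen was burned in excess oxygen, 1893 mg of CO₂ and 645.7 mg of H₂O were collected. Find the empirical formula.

mol C = 1.893 g CO₂ ÷ 44.009 g/mol = 0.043014 mol
mol H = 2 × 0.6457 g H₂O ÷ 18.015 g/mol = 0.071685 mol
Divide by the smallest (0.043014 mol): C 1.000, H 1.667
Multiplying each by 3 gives whole numbers: C 3.00, H 5.00

C3H5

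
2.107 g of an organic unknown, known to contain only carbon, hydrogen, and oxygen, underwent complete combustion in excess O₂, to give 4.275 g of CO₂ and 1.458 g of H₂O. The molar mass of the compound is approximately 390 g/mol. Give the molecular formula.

C18H30O9

mol C = 4.275 g CO₂ ÷ 44.009 g/mol = 0.097139 mol
mol H = 2 × 1.458 g H₂O ÷ 18.015 g/mol = 0.16187 mol
mass O = 2.107 − (1.1667 + 0.16316) = 0.77710 g → mol O = 0.77710 ÷ 15.999 = 0.048572 mol
Divide by the smallest (0.048572 mol): C 2.000, H 3.332, O 1.000
Multiplying each by 3 gives whole numbers: C 6.00, H 10.00, O 3.00
Empirical formula: C6H10O3
Empirical-formula mass = 130.14 g/mol; 390 ÷ 130.14 ≈ 3, so the molecular formula is C18H30O9.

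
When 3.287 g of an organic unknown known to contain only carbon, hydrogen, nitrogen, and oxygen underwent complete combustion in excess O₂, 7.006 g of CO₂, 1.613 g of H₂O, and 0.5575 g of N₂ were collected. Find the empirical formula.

C8H9N2O2

mol C = 7.006 g CO₂ ÷ 44.009 g/mol = 0.15919 mol
mol H = 2 × 1.613 g H₂O ÷ 18.015 g/mol = 0.17907 mol
mol N = 2 × 0.5575 g N₂ ÷ 28.014 g/mol = 0.039802 mol
mass O = 3.287 − (1.9121 + 0.18051 + 0.55750) = 0.63691 g → mol O = 0.63691 ÷ 15.999 = 0.039809 mol
Divide by the smallest (0.039802 mol): C 4.000, H 4.499, N 1.000, O 1.000
Multiplying each by 2 gives whole numbers: C 8.00, H 9.00, N 2.00, O 2.00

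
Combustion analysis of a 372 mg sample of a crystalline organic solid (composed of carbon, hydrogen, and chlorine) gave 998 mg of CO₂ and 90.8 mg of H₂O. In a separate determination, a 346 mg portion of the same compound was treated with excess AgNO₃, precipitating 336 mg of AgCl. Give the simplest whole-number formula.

C9H4Cl

mol C = 0.998 g CO₂ ÷ 44.009 g/mol = 0.02268 mol
mol H = 2 × 0.0908 g H₂O ÷ 18.015 g/mol = 0.01008 mol
From the AgCl data: mol Cl per gram of compound = (0.336 ÷ 143.318) ÷ 0.346 = 0.006776 mol/g, so in the 0.372 g combustion sample mol Cl = 0.002521 mol
Divide by the smallest (0.002521 mol): C 8.997, H 3.999, Cl 1.000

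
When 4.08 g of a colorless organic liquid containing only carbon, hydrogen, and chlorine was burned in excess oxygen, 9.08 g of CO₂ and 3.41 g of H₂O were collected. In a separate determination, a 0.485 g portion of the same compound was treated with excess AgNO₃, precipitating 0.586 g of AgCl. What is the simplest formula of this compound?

mol C = 9.08 g CO₂ ÷ 44.009 g/mol = 0.2063 mol
mol H = 2 × 3.41 g H₂O ÷ 18.015 g/mol = 0.3786 mol
From the AgCl data: mol Cl per gram of compound = (0.586 ÷ 143.318) ÷ 0.485 = 0.008431 mol/g, so in the 4.08 g combustion sample mol Cl = 0.03440 mol
Divide by the smallest (0.03440 mol): C 5.998, H 11.006, Cl 1.000

C6H11Cl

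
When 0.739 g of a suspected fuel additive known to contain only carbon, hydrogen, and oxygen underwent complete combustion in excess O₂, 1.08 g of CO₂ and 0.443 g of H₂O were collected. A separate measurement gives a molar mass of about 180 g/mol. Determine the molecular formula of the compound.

C6H12O6

mol C = 1.08 g CO₂ ÷ 44.009 g/mol = 0.02454 mol
mol H = 2 × 0.443 g H₂O ÷ 18.015 g/mol = 0.04918 mol
mass O = 0.739 − (0.2948 + 0.04957) = 0.3947 g → mol O = 0.3947 ÷ 15.999 = 0.02467 mol
Divide by the smallest (0.02454 mol): C 1.000, H 2.004, O 1.005
Empirical formula: CH2O
Empirical-formula mass = 30.03 g/mol; 180 ÷ 30.03 ≈ 6, so the molecular formula is C6H12O6.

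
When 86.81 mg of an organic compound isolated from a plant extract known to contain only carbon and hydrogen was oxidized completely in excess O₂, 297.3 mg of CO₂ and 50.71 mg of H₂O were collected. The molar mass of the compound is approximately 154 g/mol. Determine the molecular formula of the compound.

mol C = 0.2973 g CO₂ ÷ 44.009 g/mol = 0.0067554 mol
mol H = 2 × 0.05071 g H₂O ÷ 18.015 g/mol = 0.0056298 mol
Divide by the smallest (0.0056298 mol): C 1.200, H 1.000
Multiplying each by 5 gives whole numbers: C 6.00, H 5.00
Empirical formula: C6H5
Empirical-formula mass = 77.11 g/mol; 154 ÷ 77.11 ≈ 2, so the molecular formula is C12H10.

C12H10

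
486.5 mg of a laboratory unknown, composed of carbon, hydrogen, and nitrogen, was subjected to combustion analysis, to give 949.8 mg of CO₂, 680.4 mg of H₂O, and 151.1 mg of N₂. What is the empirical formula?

C2H7N

mol C = 0.9498 g CO₂ ÷ 44.009 g/mol = 0.021582 mol
mol H = 2 × 0.6804 g H₂O ÷ 18.015 g/mol = 0.075537 mol
mol N = 2 × 0.1511 g N₂ ÷ 28.014 g/mol = 0.010787 mol
Divide by the smallest (0.010787 mol): C 2.001, H 7.002, N 1.000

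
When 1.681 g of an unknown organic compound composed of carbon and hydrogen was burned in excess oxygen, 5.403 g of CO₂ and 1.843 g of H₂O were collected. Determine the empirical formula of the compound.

C3H5

mol C = 5.403 g CO₂ ÷ 44.009 g/mol = 0.12277 mol
mol H = 2 × 1.843 g H₂O ÷ 18.015 g/mol = 0.20461 mol
Divide by the smallest (0.12277 mol): C 1.000, H 1.667
Multiplying each by 3 gives whole numbers: C 3.00, H 5.00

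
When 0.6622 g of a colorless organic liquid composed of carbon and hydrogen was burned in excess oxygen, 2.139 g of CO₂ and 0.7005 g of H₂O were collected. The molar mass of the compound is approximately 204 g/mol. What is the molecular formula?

C15H24

mol C = 2.139 g CO₂ ÷ 44.009 g/mol = 0.048604 mol
mol H = 2 × 0.7005 g H₂O ÷ 18.015 g/mol = 0.077769 mol
Divide by the smallest (0.048604 mol): C 1.000, H 1.600
Multiplying each by 5 gives whole numbers: C 5.00, H 8.00
Empirical formula: C5H8
Empirical-formula mass = 68.12 g/mol; 204 ÷ 68.12 ≈ 3, so the molecular formula is C15H24.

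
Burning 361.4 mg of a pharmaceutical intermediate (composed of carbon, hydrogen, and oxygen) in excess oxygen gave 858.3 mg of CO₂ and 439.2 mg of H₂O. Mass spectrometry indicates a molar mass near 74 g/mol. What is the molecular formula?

C4H10O

mol C = 0.8583 g CO₂ ÷ 44.009 g/mol = 0.019503 mol
mol H = 2 × 0.4392 g H₂O ÷ 18.015 g/mol = 0.048759 mol
mass O = 0.3614 − (0.23425 + 0.049149) = 0.078002 g → mol O = 0.078002 ÷ 15.999 = 0.0048754 mol
Divide by the smallest (0.0048754 mol): C 4.000, H 10.001, O 1.000
Empirical formula: C4H10O
Empirical-formula mass = 74.12 g/mol; 74 ÷ 74.12 ≈ 1, so the molecular formula is C4H10O.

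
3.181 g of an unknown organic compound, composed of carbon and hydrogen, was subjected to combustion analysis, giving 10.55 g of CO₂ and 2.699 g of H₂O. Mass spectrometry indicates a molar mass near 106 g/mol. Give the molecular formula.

C8H10

mol C = 10.55 g CO₂ ÷ 44.009 g/mol = 0.23972 mol
mol H = 2 × 2.699 g H₂O ÷ 18.015 g/mol = 0.29964 mol
Divide by the smallest (0.23972 mol): C 1.000, H 1.250
Multiplying each by 4 gives whole numbers: C 4.00, H 5.00
Empirical formula: C4H5
Empirical-formula mass = 53.08 g/mol; 106 ÷ 53.08 ≈ 2, so the molecular formula is C8H10.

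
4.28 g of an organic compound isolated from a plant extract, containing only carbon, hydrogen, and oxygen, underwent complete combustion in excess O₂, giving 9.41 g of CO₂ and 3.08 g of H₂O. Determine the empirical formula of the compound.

mol C = 9.41 g CO₂ ÷ 44.009 g/mol = 0.2138 mol
mol H = 2 × 3.08 g H₂O ÷ 18.015 g/mol = 0.3419 mol
mass O = 4.28 − (2.568 + 0.3447) = 1.367 g → mol O = 1.367 ÷ 15.999 = 0.08545 mol
Divide by the smallest (0.08545 mol): C 2.502, H 4.002, O 1.000
Multiplying each by 2 gives whole numbers: C 5.00, H 8.00, O 2.00

C5H8O2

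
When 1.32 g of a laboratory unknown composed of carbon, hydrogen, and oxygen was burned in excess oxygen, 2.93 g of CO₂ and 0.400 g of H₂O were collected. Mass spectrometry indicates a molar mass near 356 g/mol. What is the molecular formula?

C18H12O8

mol C = 2.93 g CO₂ ÷ 44.009 g/mol = 0.06658 mol
mol H = 2 × 0.400 g H₂O ÷ 18.015 g/mol = 0.04441 mol
mass O = 1.32 − (0.7997 + 0.04476) = 0.4756 g → mol O = 0.4756 ÷ 15.999 = 0.02973 mol
Divide by the smallest (0.02973 mol): C 2.240, H 1.494, O 1.000
Multiplying each by 4 gives whole numbers: C 8.96, H 5.98, O 4.00
Empirical formula: C9H6O4
Empirical-formula mass = 178.14 g/mol; 356 ÷ 178.14 ≈ 2, so the molecular formula is C18H12O8.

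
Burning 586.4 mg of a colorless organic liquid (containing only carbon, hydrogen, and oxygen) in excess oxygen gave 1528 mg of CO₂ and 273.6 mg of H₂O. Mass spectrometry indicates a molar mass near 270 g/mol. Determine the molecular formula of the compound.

mol C = 1.528 g CO₂ ÷ 44.009 g/mol = 0.034720 mol
mol H = 2 × 0.2736 g H₂O ÷ 18.015 g/mol = 0.030375 mol
mass O = 0.5864 − (0.41702 + 0.030618) = 0.13876 g → mol O = 0.13876 ÷ 15.999 = 0.0086729 mol
Divide by the smallest (0.0086729 mol): C 4.003, H 3.502, O 1.000
Multiplying each by 2 gives whole numbers: C 8.01, H 7.00, O 2.00
Empirical formula: C8H7O2
Empirical-formula mass = 135.14 g/mol; 270 ÷ 135.14 ≈ 2, so the molecular formula is C16H14O4.

C16H14O4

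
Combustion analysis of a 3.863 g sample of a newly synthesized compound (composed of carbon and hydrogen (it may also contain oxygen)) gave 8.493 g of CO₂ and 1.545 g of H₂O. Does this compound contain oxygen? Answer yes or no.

yes

mol C = 8.493 g CO₂ ÷ 44.009 g/mol = 0.19298 mol
mol H = 2 × 1.545 g H₂O ÷ 18.015 g/mol = 0.17152 mol
C and H account for only 2.4908 g of the 3.863 g sample; the remaining 1.3722 g must be oxygen.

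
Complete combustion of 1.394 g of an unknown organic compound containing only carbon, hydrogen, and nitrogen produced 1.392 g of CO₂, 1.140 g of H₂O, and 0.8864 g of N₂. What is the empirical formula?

mol C = 1.392 g CO₂ ÷ 44.009 g/mol = 0.031630 mol
mol H = 2 × 1.140 g H₂O ÷ 18.015 g/mol = 0.12656 mol
mol N = 2 × 0.8864 g N₂ ÷ 28.014 g/mol = 0.063283 mol
Divide by the smallest (0.031630 mol): C 1.000, H 4.001, N 2.001

CH4N2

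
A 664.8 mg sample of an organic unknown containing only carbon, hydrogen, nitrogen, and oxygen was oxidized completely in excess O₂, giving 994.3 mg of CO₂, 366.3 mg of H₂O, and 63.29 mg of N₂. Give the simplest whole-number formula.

C5H9NO4

mol C = 0.9943 g CO₂ ÷ 44.009 g/mol = 0.022593 mol
mol H = 2 × 0.3663 g H₂O ÷ 18.015 g/mol = 0.040666 mol
mol N = 2 × 0.06329 g N₂ ÷ 28.014 g/mol = 0.0045185 mol
mass O = 0.6648 − (0.27137 + 0.040991 + 0.063290) = 0.28915 g → mol O = 0.28915 ÷ 15.999 = 0.018073 mol
Divide by the smallest (0.0045185 mol): C 5.000, H 9.000, N 1.000, O 4.000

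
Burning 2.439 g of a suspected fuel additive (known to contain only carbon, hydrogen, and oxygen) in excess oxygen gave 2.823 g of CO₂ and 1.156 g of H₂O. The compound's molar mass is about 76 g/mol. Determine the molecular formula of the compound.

mol C = 2.823 g CO₂ ÷ 44.009 g/mol = 0.064146 mol
mol H = 2 × 1.156 g H₂O ÷ 18.015 g/mol = 0.12834 mol
mass O = 2.439 − (0.77046 + 0.12936) = 1.5392 g → mol O = 1.5392 ÷ 15.999 = 0.096205 mol
Divide by the smallest (0.064146 mol): C 1.000, H 2.001, O 1.500
Multiplying each by 2 gives whole numbers: C 2.00, H 4.00, O 3.00
Empirical formula: C2H4O3
Empirical-formula mass = 76.05 g/mol; 76 ÷ 76.05 ≈ 1, so the molecular formula is C2H4O3.

C2H4O3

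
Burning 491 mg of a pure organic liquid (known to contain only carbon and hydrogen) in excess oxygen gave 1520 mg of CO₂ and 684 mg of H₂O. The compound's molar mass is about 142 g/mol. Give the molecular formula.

C10H22

mol C = 1.52 g CO₂ ÷ 44.009 g/mol = 0.03454 mol
mol H = 2 × 0.684 g H₂O ÷ 18.015 g/mol = 0.07594 mol
Divide by the smallest (0.03454 mol): C 1.000, H 2.199
Multiplying each by 5 gives whole numbers: C 5.00, H 10.99
Empirical formula: C5H11
Empirical-formula mass = 71.14 g/mol; 142 ÷ 71.14 ≈ 2, so the molecular formula is C10H22.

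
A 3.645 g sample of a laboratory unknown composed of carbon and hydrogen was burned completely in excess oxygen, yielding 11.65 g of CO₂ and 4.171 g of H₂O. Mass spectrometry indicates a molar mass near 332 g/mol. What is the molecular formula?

mol C = 11.65 g CO₂ ÷ 44.009 g/mol = 0.26472 mol
mol H = 2 × 4.171 g H₂O ÷ 18.015 g/mol = 0.46306 mol
Divide by the smallest (0.26472 mol): C 1.000, H 1.749
Multiplying each by 4 gives whole numbers: C 4.00, H 7.00
Empirical formula: C4H7
Empirical-formula mass = 55.10 g/mol; 332 ÷ 55.10 ≈ 6, so the molecular formula is C24H42.

C24H42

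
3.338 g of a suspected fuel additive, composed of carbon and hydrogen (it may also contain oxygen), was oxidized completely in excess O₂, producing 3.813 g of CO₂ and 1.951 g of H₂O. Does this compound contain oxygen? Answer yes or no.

mol C = 3.813 g CO₂ ÷ 44.009 g/mol = 0.086641 mol
mol H = 2 × 1.951 g H₂O ÷ 18.015 g/mol = 0.21660 mol
C and H account for only 1.2590 g of the 3.338 g sample; the remaining 2.0790 g must be oxygen.

yes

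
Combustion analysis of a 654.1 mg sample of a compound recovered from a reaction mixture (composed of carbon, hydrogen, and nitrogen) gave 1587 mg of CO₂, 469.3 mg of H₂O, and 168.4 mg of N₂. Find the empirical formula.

C9H13N3

mol C = 1.587 g CO₂ ÷ 44.009 g/mol = 0.036061 mol
mol H = 2 × 0.4693 g H₂O ÷ 18.015 g/mol = 0.052101 mol
mol N = 2 × 0.1684 g N₂ ÷ 28.014 g/mol = 0.012023 mol
Divide by the smallest (0.012023 mol): C 2.999, H 4.334, N 1.000
Multiplying each by 3 gives whole numbers: C 9.00, H 13.00, N 3.00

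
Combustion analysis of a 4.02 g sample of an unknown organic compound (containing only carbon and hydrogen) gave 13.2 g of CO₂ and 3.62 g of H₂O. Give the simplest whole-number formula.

C3H4

mol C = 13.2 g CO₂ ÷ 44.009 g/mol = 0.2999 mol
mol H = 2 × 3.62 g H₂O ÷ 18.015 g/mol = 0.4019 mol
Divide by the smallest (0.2999 mol): C 1.000, H 1.340
Multiplying each by 3 gives whole numbers: C 3.00, H 4.02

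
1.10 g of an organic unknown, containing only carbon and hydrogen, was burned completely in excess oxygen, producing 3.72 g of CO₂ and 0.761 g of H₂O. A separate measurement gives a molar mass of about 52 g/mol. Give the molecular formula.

C4H4

mol C = 3.72 g CO₂ ÷ 44.009 g/mol = 0.08453 mol
mol H = 2 × 0.761 g H₂O ÷ 18.015 g/mol = 0.08449 mol
Divide by the smallest (0.08449 mol): C 1.001, H 1.000
Empirical formula: CH
Empirical-formula mass = 13.02 g/mol; 52 ÷ 13.02 ≈ 4, so the molecular formula is C4H4.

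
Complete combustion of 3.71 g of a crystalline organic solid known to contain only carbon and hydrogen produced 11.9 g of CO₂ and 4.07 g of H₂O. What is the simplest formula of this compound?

C3H5

mol C = 11.9 g CO₂ ÷ 44.009 g/mol = 0.2704 mol
mol H = 2 × 4.07 g H₂O ÷ 18.015 g/mol = 0.4518 mol
Divide by the smallest (0.2704 mol): C 1.000, H 1.671
Multiplying each by 3 gives whole numbers: C 3.00, H 5.01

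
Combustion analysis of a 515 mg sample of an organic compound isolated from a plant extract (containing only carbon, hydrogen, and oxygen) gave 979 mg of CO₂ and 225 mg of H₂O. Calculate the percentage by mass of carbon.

51.9%

mol C = 0.979 g CO₂ ÷ 44.009 g/mol = 0.02225 mol
mol H = 2 × 0.225 g H₂O ÷ 18.015 g/mol = 0.02498 mol
mass O = 0.515 − (0.2672 + 0.02518) = 0.2226 g → mol O = 0.2226 ÷ 15.999 = 0.01392 mol
mass % C = 0.2672 g ÷ 0.515 g × 100%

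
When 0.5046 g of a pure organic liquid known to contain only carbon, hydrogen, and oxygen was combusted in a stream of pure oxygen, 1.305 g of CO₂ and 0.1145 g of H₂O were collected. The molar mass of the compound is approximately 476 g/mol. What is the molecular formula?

mol C = 1.305 g CO₂ ÷ 44.009 g/mol = 0.029653 mol
mol H = 2 × 0.1145 g H₂O ÷ 18.015 g/mol = 0.012712 mol
mass O = 0.5046 − (0.35616 + 0.012813) = 0.13562 g → mol O = 0.13562 ÷ 15.999 = 0.0084770 mol
Divide by the smallest (0.0084770 mol): C 3.498, H 1.500, O 1.000
Multiplying each by 2 gives whole numbers: C 7.00, H 3.00, O 2.00
Empirical formula: C7H3O2
Empirical-formula mass = 119.10 g/mol; 476 ÷ 119.10 ≈ 4, so the molecular formula is C28H12O8.

C28H12O8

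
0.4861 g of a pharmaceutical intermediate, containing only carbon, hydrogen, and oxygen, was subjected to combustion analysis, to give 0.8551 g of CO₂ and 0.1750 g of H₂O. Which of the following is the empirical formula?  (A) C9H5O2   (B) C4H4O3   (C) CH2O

(B) C4H4O3

mol C = 0.8551 g CO₂ ÷ 44.009 g/mol = 0.019430 mol
mol H = 2 × 0.1750 g H₂O ÷ 18.015 g/mol = 0.019428 mol
mass O = 0.4861 − (0.23338 + 0.019584) = 0.23314 g → mol O = 0.23314 ÷ 15.999 = 0.014572 mol
Divide by the smallest (0.014572 mol): C 1.333, H 1.333, O 1.000
Multiplying each by 3 gives whole numbers: C 4.00, H 4.00, O 3.00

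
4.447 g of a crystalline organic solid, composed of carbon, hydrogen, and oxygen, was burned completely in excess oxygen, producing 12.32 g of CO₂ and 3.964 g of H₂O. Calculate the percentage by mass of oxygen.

14.41%

mol C = 12.32 g CO₂ ÷ 44.009 g/mol = 0.27994 mol
mol H = 2 × 3.964 g H₂O ÷ 18.015 g/mol = 0.44008 mol
mass O = 4.447 − (3.3624 + 0.44360) = 0.64101 g → mol O = 0.64101 ÷ 15.999 = 0.040066 mol
mass % O = 0.64101 g ÷ 4.447 g × 100%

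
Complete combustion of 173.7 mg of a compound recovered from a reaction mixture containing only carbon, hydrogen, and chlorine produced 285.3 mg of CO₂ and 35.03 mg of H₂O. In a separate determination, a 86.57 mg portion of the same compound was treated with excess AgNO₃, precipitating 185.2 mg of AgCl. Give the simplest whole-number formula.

mol C = 0.2853 g CO₂ ÷ 44.009 g/mol = 0.0064828 mol
mol H = 2 × 0.03503 g H₂O ÷ 18.015 g/mol = 0.0038890 mol
From the AgCl data: mol Cl per gram of compound = (0.1852 ÷ 143.318) ÷ 0.08657 = 0.014927 mol/g, so in the 0.1737 g combustion sample mol Cl = 0.0025928 mol
Divide by the smallest (0.0025928 mol): C 2.500, H 1.500, Cl 1.000
Multiplying each by 2 gives whole numbers: C 5.00, H 3.00, Cl 2.00

C5H3Cl2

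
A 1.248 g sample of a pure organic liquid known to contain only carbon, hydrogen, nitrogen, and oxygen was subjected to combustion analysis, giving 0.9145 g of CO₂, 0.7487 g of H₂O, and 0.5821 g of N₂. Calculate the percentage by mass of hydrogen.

mol C = 0.9145 g CO₂ ÷ 44.009 g/mol = 0.020780 mol
mol H = 2 × 0.7487 g H₂O ÷ 18.015 g/mol = 0.083120 mol
mol N = 2 × 0.5821 g N₂ ÷ 28.014 g/mol = 0.041558 mol
mass O = 1.248 − (0.24959 + 0.083785 + 0.58210) = 0.33253 g → mol O = 0.33253 ÷ 15.999 = 0.020784 mol
mass % H = 0.083785 g ÷ 1.248 g × 100%

6.71%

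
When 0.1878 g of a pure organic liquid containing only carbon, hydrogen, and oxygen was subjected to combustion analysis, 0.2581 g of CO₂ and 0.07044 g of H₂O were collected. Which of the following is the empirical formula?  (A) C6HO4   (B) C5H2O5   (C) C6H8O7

(C) C6H8O7

mol C = 0.2581 g CO₂ ÷ 44.009 g/mol = 0.0058647 mol
mol H = 2 × 0.07044 g H₂O ÷ 18.015 g/mol = 0.0078201 mol
mass O = 0.1878 − (0.070441 + 0.0078827) = 0.10948 g → mol O = 0.10948 ÷ 15.999 = 0.0068427 mol
Divide by the smallest (0.0058647 mol): C 1.000, H 1.333, O 1.167
Multiplying each by 6 gives whole numbers: C 6.00, H 8.00, O 7.00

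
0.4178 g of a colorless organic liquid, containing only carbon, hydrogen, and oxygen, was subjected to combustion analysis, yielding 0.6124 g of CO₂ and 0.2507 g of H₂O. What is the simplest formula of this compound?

CH2O

mol C = 0.6124 g CO₂ ÷ 44.009 g/mol = 0.013915 mol
mol H = 2 × 0.2507 g H₂O ÷ 18.015 g/mol = 0.027832 mol
mass O = 0.4178 − (0.16714 + 0.028055) = 0.22261 g → mol O = 0.22261 ÷ 15.999 = 0.013914 mol
Divide by the smallest (0.013914 mol): C 1.000, H 2.000, O 1.000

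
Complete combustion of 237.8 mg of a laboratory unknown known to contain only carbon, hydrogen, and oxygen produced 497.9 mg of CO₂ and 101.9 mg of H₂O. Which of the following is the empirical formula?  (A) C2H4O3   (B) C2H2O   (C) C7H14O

(B) C2H2O

mol C = 0.4979 g CO₂ ÷ 44.009 g/mol = 0.011314 mol
mol H = 2 × 0.1019 g H₂O ÷ 18.015 g/mol = 0.011313 mol
mass O = 0.2378 − (0.13589 + 0.011403) = 0.090509 g → mol O = 0.090509 ÷ 15.999 = 0.0056572 mol
Divide by the smallest (0.0056572 mol): C 2.000, H 2.000, O 1.000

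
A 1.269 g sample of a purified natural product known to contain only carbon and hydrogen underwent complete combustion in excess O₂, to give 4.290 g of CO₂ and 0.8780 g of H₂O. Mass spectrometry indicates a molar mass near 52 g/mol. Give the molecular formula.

C4H4

mol C = 4.290 g CO₂ ÷ 44.009 g/mol = 0.097480 mol
mol H = 2 × 0.8780 g H₂O ÷ 18.015 g/mol = 0.097474 mol
Divide by the smallest (0.097474 mol): C 1.000, H 1.000
Empirical formula: CH
Empirical-formula mass = 13.02 g/mol; 52 ÷ 13.02 ≈ 4, so the molecular formula is C4H4.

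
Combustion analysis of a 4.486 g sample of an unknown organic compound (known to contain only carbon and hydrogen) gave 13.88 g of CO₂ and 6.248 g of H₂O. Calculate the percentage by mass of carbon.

84.44%

mol C = 13.88 g CO₂ ÷ 44.009 g/mol = 0.31539 mol
mol H = 2 × 6.248 g H₂O ÷ 18.015 g/mol = 0.69364 mol
mass % C = 3.7881 g ÷ 4.486 g × 100%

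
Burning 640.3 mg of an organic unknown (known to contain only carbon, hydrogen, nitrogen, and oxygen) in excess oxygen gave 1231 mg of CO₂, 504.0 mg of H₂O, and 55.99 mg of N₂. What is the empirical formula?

mol C = 1.231 g CO₂ ÷ 44.009 g/mol = 0.027972 mol
mol H = 2 × 0.5040 g H₂O ÷ 18.015 g/mol = 0.055953 mol
mol N = 2 × 0.05599 g N₂ ÷ 28.014 g/mol = 0.0039973 mol
mass O = 0.6403 − (0.33597 + 0.056401 + 0.055990) = 0.19194 g → mol O = 0.19194 ÷ 15.999 = 0.011997 mol
Divide by the smallest (0.0039973 mol): C 6.998, H 13.998, N 1.000, O 3.001

C7H14NO3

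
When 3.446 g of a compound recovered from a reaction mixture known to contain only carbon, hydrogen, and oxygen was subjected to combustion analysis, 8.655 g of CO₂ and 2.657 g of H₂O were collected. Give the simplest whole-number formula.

C4H6O

mol C = 8.655 g CO₂ ÷ 44.009 g/mol = 0.19666 mol
mol H = 2 × 2.657 g H₂O ÷ 18.015 g/mol = 0.29498 mol
mass O = 3.446 − (2.3621 + 0.29734) = 0.78653 g → mol O = 0.78653 ÷ 15.999 = 0.049161 mol
Divide by the smallest (0.049161 mol): C 4.000, H 6.000, O 1.000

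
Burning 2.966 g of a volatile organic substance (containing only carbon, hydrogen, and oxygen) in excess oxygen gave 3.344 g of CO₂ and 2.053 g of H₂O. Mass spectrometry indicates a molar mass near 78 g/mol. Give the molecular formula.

mol C = 3.344 g CO₂ ÷ 44.009 g/mol = 0.075984 mol
mol H = 2 × 2.053 g H₂O ÷ 18.015 g/mol = 0.22792 mol
mass O = 2.966 − (0.91265 + 0.22974) = 1.8236 g → mol O = 1.8236 ÷ 15.999 = 0.11398 mol
Divide by the smallest (0.075984 mol): C 1.000, H 3.000, O 1.500
Multiplying each by 2 gives whole numbers: C 2.00, H 6.00, O 3.00
Empirical formula: C2H6O3
Empirical-formula mass = 78.07 g/mol; 78 ÷ 78.07 ≈ 1, so the molecular formula is C2H6O3.

C2H6O3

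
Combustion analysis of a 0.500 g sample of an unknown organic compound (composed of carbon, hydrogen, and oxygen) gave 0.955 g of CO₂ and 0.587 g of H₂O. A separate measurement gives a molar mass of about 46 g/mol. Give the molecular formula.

C2H6O

mol C = 0.955 g CO₂ ÷ 44.009 g/mol = 0.02170 mol
mol H = 2 × 0.587 g H₂O ÷ 18.015 g/mol = 0.06517 mol
mass O = 0.500 − (0.2606 + 0.06569) = 0.1737 g → mol O = 0.1737 ÷ 15.999 = 0.01086 mol
Divide by the smallest (0.01086 mol): C 1.999, H 6.003, O 1.000
Empirical formula: C2H6O
Empirical-formula mass = 46.07 g/mol; 46 ÷ 46.07 ≈ 1, so the molecular formula is C2H6O.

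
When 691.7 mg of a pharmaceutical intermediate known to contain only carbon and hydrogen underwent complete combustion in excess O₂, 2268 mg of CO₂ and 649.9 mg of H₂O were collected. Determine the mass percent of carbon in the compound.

mol C = 2.268 g CO₂ ÷ 44.009 g/mol = 0.051535 mol
mol H = 2 × 0.6499 g H₂O ÷ 18.015 g/mol = 0.072151 mol
mass % C = 0.61899 g ÷ 0.6917 g × 100%

89.49%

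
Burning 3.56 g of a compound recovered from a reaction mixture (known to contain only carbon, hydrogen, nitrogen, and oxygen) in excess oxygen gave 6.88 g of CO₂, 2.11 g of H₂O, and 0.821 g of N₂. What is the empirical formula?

C8H12N3O2

mol C = 6.88 g CO₂ ÷ 44.009 g/mol = 0.1563 mol
mol H = 2 × 2.11 g H₂O ÷ 18.015 g/mol = 0.2342 mol
mol N = 2 × 0.821 g N₂ ÷ 28.014 g/mol = 0.05861 mol
mass O = 3.56 − (1.878 + 0.2361 + 0.8210) = 0.6252 g → mol O = 0.6252 ÷ 15.999 = 0.03908 mol
Divide by the smallest (0.03908 mol): C 4.001, H 5.995, N 1.500, O 1.000
Multiplying each by 2 gives whole numbers: C 8.00, H 11.99, N 3.00, O 2.00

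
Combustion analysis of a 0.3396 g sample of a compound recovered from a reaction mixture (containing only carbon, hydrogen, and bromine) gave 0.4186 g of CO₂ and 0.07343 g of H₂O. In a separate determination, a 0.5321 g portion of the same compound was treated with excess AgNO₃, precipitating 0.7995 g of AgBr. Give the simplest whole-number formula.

mol C = 0.4186 g CO₂ ÷ 44.009 g/mol = 0.0095117 mol
mol H = 2 × 0.07343 g H₂O ÷ 18.015 g/mol = 0.0081521 mol
From the AgBr data: mol Br per gram of compound = (0.7995 ÷ 187.772) ÷ 0.5321 = 0.0080019 mol/g, so in the 0.3396 g combustion sample mol Br = 0.0027175 mol
Divide by the smallest (0.0027175 mol): C 3.500, H 3.000, Br 1.000
Multiplying each by 2 gives whole numbers: C 7.00, H 6.00, Br 2.00

C7H6Br2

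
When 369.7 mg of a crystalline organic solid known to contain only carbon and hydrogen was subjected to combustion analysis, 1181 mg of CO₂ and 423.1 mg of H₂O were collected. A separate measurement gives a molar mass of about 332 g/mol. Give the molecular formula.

C24H42

mol C = 1.181 g CO₂ ÷ 44.009 g/mol = 0.026835 mol
mol H = 2 × 0.4231 g H₂O ÷ 18.015 g/mol = 0.046972 mol
Divide by the smallest (0.026835 mol): C 1.000, H 1.750
Multiplying each by 4 gives whole numbers: C 4.00, H 7.00
Empirical formula: C4H7
Empirical-formula mass = 55.10 g/mol; 332 ÷ 55.10 ≈ 6, so the molecular formula is C24H42.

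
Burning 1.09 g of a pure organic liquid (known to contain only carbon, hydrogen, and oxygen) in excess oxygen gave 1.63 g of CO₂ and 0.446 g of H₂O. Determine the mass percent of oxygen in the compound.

mol C = 1.63 g CO₂ ÷ 44.009 g/mol = 0.03704 mol
mol H = 2 × 0.446 g H₂O ÷ 18.015 g/mol = 0.04951 mol
mass O = 1.09 − (0.4449 + 0.04991) = 0.5952 g → mol O = 0.5952 ÷ 15.999 = 0.03720 mol
mass % O = 0.5952 g ÷ 1.09 g × 100%

54.6%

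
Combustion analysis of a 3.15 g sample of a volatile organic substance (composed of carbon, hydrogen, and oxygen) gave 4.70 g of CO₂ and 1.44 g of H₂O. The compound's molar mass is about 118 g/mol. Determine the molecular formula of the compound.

C4H6O4

mol C = 4.70 g CO₂ ÷ 44.009 g/mol = 0.1068 mol
mol H = 2 × 1.44 g H₂O ÷ 18.015 g/mol = 0.1599 mol
mass O = 3.15 − (1.283 + 0.1611) = 1.706 g → mol O = 1.706 ÷ 15.999 = 0.1066 mol
Divide by the smallest (0.1066 mol): C 1.001, H 1.499, O 1.000
Multiplying each by 2 gives whole numbers: C 2.00, H 3.00, O 2.00
Empirical formula: C2H3O2
Empirical-formula mass = 59.04 g/mol; 118 ÷ 59.04 ≈ 2, so the molecular formula is C4H6O4.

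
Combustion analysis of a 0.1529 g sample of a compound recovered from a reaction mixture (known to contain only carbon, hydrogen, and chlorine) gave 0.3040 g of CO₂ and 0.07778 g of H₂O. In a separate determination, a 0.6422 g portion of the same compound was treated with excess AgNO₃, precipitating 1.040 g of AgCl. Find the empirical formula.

mol C = 0.3040 g CO₂ ÷ 44.009 g/mol = 0.0069077 mol
mol H = 2 × 0.07778 g H₂O ÷ 18.015 g/mol = 0.0086350 mol
From the AgCl data: mol Cl per gram of compound = (1.040 ÷ 143.318) ÷ 0.6422 = 0.011300 mol/g, so in the 0.1529 g combustion sample mol Cl = 0.0017277 mol
Divide by the smallest (0.0017277 mol): C 3.998, H 4.998, Cl 1.000

C4H5Cl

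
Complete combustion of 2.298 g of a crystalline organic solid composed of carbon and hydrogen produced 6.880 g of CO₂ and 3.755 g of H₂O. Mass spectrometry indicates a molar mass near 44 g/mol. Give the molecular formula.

C3H8

mol C = 6.880 g CO₂ ÷ 44.009 g/mol = 0.15633 mol
mol H = 2 × 3.755 g H₂O ÷ 18.015 g/mol = 0.41687 mol
Divide by the smallest (0.15633 mol): C 1.000, H 2.667
Multiplying each by 3 gives whole numbers: C 3.00, H 8.00
Empirical formula: C3H8
Empirical-formula mass = 44.10 g/mol; 44 ÷ 44.10 ≈ 1, so the molecular formula is C3H8.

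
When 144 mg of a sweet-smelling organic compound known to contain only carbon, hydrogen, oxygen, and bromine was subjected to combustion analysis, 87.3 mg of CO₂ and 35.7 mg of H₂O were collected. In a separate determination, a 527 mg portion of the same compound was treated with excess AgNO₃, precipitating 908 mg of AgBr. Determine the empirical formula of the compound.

C3H6Br2O

mol C = 0.0873 g CO₂ ÷ 44.009 g/mol = 0.001984 mol
mol H = 2 × 0.0357 g H₂O ÷ 18.015 g/mol = 0.003963 mol
From the AgBr data: mol Br per gram of compound = (0.908 ÷ 187.772) ÷ 0.527 = 0.009176 mol/g, so in the 0.144 g combustion sample mol Br = 0.001321 mol
mass O = 0.144 − (0.02383 + 0.003995 + 0.1056) = 0.01060 g → mol O = 0.01060 ÷ 15.999 = 0.0006626 mol
Divide by the smallest (0.0006626 mol): C 2.994, H 5.982, Br 1.994, O 1.000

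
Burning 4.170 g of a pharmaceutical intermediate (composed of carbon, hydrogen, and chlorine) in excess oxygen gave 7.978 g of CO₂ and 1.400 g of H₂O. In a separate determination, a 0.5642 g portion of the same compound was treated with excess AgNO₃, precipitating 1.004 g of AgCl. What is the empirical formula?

C7H6Cl2

mol C = 7.978 g CO₂ ÷ 44.009 g/mol = 0.18128 mol
mol H = 2 × 1.400 g H₂O ÷ 18.015 g/mol = 0.15543 mol
From the AgCl data: mol Cl per gram of compound = (1.004 ÷ 143.318) ÷ 0.5642 = 0.012417 mol/g, so in the 4.170 g combustion sample mol Cl = 0.051777 mol
Divide by the smallest (0.051777 mol): C 3.501, H 3.002, Cl 1.000
Multiplying each by 2 gives whole numbers: C 7.00, H 6.00, Cl 2.00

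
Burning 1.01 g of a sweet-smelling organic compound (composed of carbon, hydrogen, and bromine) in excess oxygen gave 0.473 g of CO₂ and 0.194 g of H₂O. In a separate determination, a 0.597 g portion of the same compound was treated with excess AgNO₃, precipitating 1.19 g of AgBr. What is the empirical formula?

CH2Br

mol C = 0.473 g CO₂ ÷ 44.009 g/mol = 0.01075 mol
mol H = 2 × 0.194 g H₂O ÷ 18.015 g/mol = 0.02154 mol
From the AgBr data: mol Br per gram of compound = (1.19 ÷ 187.772) ÷ 0.597 = 0.01062 mol/g, so in the 1.01 g combustion sample mol Br = 0.01072 mol
Divide by the smallest (0.01072 mol): C 1.002, H 2.009, Br 1.000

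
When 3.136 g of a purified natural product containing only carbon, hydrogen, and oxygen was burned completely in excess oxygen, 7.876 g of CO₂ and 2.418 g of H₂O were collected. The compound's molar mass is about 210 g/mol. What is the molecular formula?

C12H18O3

mol C = 7.876 g CO₂ ÷ 44.009 g/mol = 0.17896 mol
mol H = 2 × 2.418 g H₂O ÷ 18.015 g/mol = 0.26844 mol
mass O = 3.136 − (2.1495 + 0.27059) = 0.71588 g → mol O = 0.71588 ÷ 15.999 = 0.044745 mol
Divide by the smallest (0.044745 mol): C 4.000, H 5.999, O 1.000
Empirical formula: C4H6O
Empirical-formula mass = 70.09 g/mol; 210 ÷ 70.09 ≈ 3, so the molecular formula is C12H18O3.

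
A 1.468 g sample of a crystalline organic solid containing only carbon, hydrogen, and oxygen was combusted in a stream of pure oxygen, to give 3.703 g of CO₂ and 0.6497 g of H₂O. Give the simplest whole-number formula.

mol C = 3.703 g CO₂ ÷ 44.009 g/mol = 0.084142 mol
mol H = 2 × 0.6497 g H₂O ÷ 18.015 g/mol = 0.072129 mol
mass O = 1.468 − (1.0106 + 0.072706) = 0.38467 g → mol O = 0.38467 ÷ 15.999 = 0.024043 mol
Divide by the smallest (0.024043 mol): C 3.500, H 3.000, O 1.000
Multiplying each by 2 gives whole numbers: C 7.00, H 6.00, O 2.00

C7H6O2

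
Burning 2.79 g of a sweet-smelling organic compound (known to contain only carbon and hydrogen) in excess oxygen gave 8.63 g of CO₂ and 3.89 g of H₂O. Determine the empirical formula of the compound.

mol C = 8.63 g CO₂ ÷ 44.009 g/mol = 0.1961 mol
mol H = 2 × 3.89 g H₂O ÷ 18.015 g/mol = 0.4319 mol
Divide by the smallest (0.1961 mol): C 1.000, H 2.202
Multiplying each by 5 gives whole numbers: C 5.00, H 11.01

C5H11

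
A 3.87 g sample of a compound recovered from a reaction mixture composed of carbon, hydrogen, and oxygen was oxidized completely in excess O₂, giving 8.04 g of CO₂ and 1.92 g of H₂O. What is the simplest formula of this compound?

mol C = 8.04 g CO₂ ÷ 44.009 g/mol = 0.1827 mol
mol H = 2 × 1.92 g H₂O ÷ 18.015 g/mol = 0.2132 mol
mass O = 3.87 − (2.194 + 0.2149) = 1.461 g → mol O = 1.461 ÷ 15.999 = 0.09131 mol
Divide by the smallest (0.09131 mol): C 2.001, H 2.334, O 1.000
Multiplying each by 3 gives whole numbers: C 6.00, H 7.00, O 3.00

C6H7O3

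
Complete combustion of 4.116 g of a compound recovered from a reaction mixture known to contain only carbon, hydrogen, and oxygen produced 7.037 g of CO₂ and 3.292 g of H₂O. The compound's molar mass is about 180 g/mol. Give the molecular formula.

C7H16O5

mol C = 7.037 g CO₂ ÷ 44.009 g/mol = 0.15990 mol
mol H = 2 × 3.292 g H₂O ÷ 18.015 g/mol = 0.36547 mol
mass O = 4.116 − (1.9205 + 0.36840) = 1.8271 g → mol O = 1.8271 ÷ 15.999 = 0.11420 mol
Divide by the smallest (0.11420 mol): C 1.400, H 3.200, O 1.000
Multiplying each by 5 gives whole numbers: C 7.00, H 16.00, O 5.00
Empirical formula: C7H16O5
Empirical-formula mass = 180.20 g/mol; 180 ÷ 180.20 ≈ 1, so the molecular formula is C7H16O5.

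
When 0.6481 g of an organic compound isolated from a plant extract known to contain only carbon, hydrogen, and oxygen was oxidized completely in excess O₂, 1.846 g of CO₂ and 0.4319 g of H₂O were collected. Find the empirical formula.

mol C = 1.846 g CO₂ ÷ 44.009 g/mol = 0.041946 mol
mol H = 2 × 0.4319 g H₂O ÷ 18.015 g/mol = 0.047949 mol
mass O = 0.6481 − (0.50381 + 0.048333) = 0.095954 g → mol O = 0.095954 ÷ 15.999 = 0.0059975 mol
Divide by the smallest (0.0059975 mol): C 6.994, H 7.995, O 1.000

C7H8O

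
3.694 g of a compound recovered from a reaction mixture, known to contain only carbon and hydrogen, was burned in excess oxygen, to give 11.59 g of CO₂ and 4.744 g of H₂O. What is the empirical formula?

CH2

mol C = 11.59 g CO₂ ÷ 44.009 g/mol = 0.26336 mol
mol H = 2 × 4.744 g H₂O ÷ 18.015 g/mol = 0.52667 mol
Divide by the smallest (0.26336 mol): C 1.000, H 2.000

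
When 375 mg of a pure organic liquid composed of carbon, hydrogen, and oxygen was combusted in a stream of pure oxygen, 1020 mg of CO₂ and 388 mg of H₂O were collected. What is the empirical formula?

mol C = 1.02 g CO₂ ÷ 44.009 g/mol = 0.02318 mol
mol H = 2 × 0.388 g H₂O ÷ 18.015 g/mol = 0.04308 mol
mass O = 0.375 − (0.2784 + 0.04342) = 0.05320 g → mol O = 0.05320 ÷ 15.999 = 0.003325 mol
Divide by the smallest (0.003325 mol): C 6.970, H 12.954, O 1.000

C7H13O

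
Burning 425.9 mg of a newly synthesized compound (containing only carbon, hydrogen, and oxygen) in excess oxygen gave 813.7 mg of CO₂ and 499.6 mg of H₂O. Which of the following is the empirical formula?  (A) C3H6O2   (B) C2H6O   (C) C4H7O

mol C = 0.8137 g CO₂ ÷ 44.009 g/mol = 0.018489 mol
mol H = 2 × 0.4996 g H₂O ÷ 18.015 g/mol = 0.055465 mol
mass O = 0.4259 − (0.22208 + 0.055909) = 0.14792 g → mol O = 0.14792 ÷ 15.999 = 0.0092453 mol
Divide by the smallest (0.0092453 mol): C 2.000, H 5.999, O 1.000

(B) C2H6O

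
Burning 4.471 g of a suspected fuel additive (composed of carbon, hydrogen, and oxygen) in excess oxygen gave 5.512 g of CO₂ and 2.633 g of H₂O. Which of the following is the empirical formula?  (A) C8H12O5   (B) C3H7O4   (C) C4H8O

mol C = 5.512 g CO₂ ÷ 44.009 g/mol = 0.12525 mol
mol H = 2 × 2.633 g H₂O ÷ 18.015 g/mol = 0.29231 mol
mass O = 4.471 − (1.5043 + 0.29465) = 2.6720 g → mol O = 2.6720 ÷ 15.999 = 0.16701 mol
Divide by the smallest (0.12525 mol): C 1.000, H 2.334, O 1.333
Multiplying each by 3 gives whole numbers: C 3.00, H 7.00, O 4.00

(B) C3H7O4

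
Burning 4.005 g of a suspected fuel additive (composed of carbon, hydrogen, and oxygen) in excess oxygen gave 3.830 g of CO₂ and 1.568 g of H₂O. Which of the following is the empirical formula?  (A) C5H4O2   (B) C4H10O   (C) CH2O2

(C) CH2O2

mol C = 3.830 g CO₂ ÷ 44.009 g/mol = 0.087028 mol
mol H = 2 × 1.568 g H₂O ÷ 18.015 g/mol = 0.17408 mol
mass O = 4.005 − (1.0453 + 0.17547) = 2.7842 g → mol O = 2.7842 ÷ 15.999 = 0.17403 mol
Divide by the smallest (0.087028 mol): C 1.000, H 2.000, O 2.000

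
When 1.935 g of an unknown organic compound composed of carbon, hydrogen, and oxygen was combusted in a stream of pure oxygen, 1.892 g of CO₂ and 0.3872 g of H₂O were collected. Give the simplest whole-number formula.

CHO2

mol C = 1.892 g CO₂ ÷ 44.009 g/mol = 0.042991 mol
mol H = 2 × 0.3872 g H₂O ÷ 18.015 g/mol = 0.042986 mol
mass O = 1.935 − (0.51637 + 0.043330) = 1.3753 g → mol O = 1.3753 ÷ 15.999 = 0.085962 mol
Divide by the smallest (0.042986 mol): C 1.000, H 1.000, O 2.000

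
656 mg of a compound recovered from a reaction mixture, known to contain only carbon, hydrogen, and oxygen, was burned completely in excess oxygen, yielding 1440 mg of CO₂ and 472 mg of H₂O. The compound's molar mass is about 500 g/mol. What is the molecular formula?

mol C = 1.44 g CO₂ ÷ 44.009 g/mol = 0.03272 mol
mol H = 2 × 0.472 g H₂O ÷ 18.015 g/mol = 0.05240 mol
mass O = 0.656 − (0.3930 + 0.05282) = 0.2102 g → mol O = 0.2102 ÷ 15.999 = 0.01314 mol
Divide by the smallest (0.01314 mol): C 2.491, H 3.989, O 1.000
Multiplying each by 2 gives whole numbers: C 4.98, H 7.98, O 2.00
Empirical formula: C5H8O2
Empirical-formula mass = 100.12 g/mol; 500 ÷ 100.12 ≈ 5, so the molecular formula is C25H40O10.

C25H40O10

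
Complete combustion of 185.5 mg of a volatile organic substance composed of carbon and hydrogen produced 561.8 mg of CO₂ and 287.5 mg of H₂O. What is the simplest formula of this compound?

mol C = 0.5618 g CO₂ ÷ 44.009 g/mol = 0.012766 mol
mol H = 2 × 0.2875 g H₂O ÷ 18.015 g/mol = 0.031918 mol
Divide by the smallest (0.012766 mol): C 1.000, H 2.500
Multiplying each by 2 gives whole numbers: C 2.00, H 5.00

C2H5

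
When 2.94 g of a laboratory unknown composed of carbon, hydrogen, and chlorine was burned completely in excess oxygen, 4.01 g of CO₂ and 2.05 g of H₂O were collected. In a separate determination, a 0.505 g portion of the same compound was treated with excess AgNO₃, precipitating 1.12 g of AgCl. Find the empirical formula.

mol C = 4.01 g CO₂ ÷ 44.009 g/mol = 0.09112 mol
mol H = 2 × 2.05 g H₂O ÷ 18.015 g/mol = 0.2276 mol
From the AgCl data: mol Cl per gram of compound = (1.12 ÷ 143.318) ÷ 0.505 = 0.01547 mol/g, so in the 2.94 g combustion sample mol Cl = 0.04550 mol
Divide by the smallest (0.04550 mol): C 2.003, H 5.002, Cl 1.000

C2H5Cl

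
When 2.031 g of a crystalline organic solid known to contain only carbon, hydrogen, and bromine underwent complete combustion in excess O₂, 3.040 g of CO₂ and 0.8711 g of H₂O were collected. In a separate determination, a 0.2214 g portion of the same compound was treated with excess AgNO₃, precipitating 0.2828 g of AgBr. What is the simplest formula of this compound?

C5H7Br

mol C = 3.040 g CO₂ ÷ 44.009 g/mol = 0.069077 mol
mol H = 2 × 0.8711 g H₂O ÷ 18.015 g/mol = 0.096708 mol
From the AgBr data: mol Br per gram of compound = (0.2828 ÷ 187.772) ÷ 0.2214 = 0.0068025 mol/g, so in the 2.031 g combustion sample mol Br = 0.013816 mol
Divide by the smallest (0.013816 mol): C 5.000, H 7.000, Br 1.000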